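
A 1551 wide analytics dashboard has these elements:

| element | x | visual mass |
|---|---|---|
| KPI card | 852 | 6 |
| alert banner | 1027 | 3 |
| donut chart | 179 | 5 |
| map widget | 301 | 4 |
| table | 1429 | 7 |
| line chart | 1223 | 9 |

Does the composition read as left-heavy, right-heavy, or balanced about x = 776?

Total weight = 6 + 3 + 5 + 4 + 7 + 9 = 34.
x: (6·852 + 3·1027 + 5·179 + 4·301 + 7·1429 + 9·1223) / 34 = 31302 / 34 ≈ 920.65
920.6 lies right of the midline 776, so the layout is right-heavy.

right-heavy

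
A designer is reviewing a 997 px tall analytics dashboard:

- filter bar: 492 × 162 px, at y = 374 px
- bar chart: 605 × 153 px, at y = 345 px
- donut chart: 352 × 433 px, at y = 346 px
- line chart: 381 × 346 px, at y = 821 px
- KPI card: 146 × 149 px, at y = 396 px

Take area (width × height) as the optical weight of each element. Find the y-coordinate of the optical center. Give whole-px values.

y ≈ 484

Areas → weights: filter bar 492·162 = 79704, bar chart 605·153 = 92565, donut chart 352·433 = 152416, line chart 381·346 = 131826, KPI card 146·149 = 21754; Σw = 478265.
y: (79704·374 + 92565·345 + 152416·346 + 131826·821 + 21754·396) / 478265 = 231323887 / 478265 ≈ 483.67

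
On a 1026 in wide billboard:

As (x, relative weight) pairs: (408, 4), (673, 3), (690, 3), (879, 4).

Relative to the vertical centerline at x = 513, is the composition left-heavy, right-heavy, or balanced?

right-heavy

Weights sum to 4 + 3 + 3 + 4 = 14.
x: (4·408 + 3·673 + 3·690 + 4·879) / 14 = 9237 / 14 ≈ 659.79
659.8 lies right of the midline 513, so the layout is right-heavy.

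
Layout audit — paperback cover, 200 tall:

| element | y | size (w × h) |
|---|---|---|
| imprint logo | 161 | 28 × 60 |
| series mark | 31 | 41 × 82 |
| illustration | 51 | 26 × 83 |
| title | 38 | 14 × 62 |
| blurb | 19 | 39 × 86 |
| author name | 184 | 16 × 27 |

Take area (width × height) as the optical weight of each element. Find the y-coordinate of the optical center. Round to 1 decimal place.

y ≈ 55.8

Taking area as weight: imprint logo 28·60 = 1680, series mark 41·82 = 3362, illustration 26·83 = 2158, title 14·62 = 868, blurb 39·86 = 3354, author name 16·27 = 432. Sum 11854.
Σw·y = 660958; ȳ = 660958/11854 ≈ 55.76.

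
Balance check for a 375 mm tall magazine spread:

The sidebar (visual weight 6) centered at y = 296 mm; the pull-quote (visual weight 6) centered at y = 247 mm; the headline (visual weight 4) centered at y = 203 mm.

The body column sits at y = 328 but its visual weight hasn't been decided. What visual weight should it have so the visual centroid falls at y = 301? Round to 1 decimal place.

w ≈ 27.6

Existing Σw = 16 (6 + 6 + 4); existing moment 6·296 + 6·247 + 4·203 = 4070.
For the centroid to hit 301: (4070 + w·328) / (16 + w) = 301.
Solving: w = (301·16 − 4070) / (328 − 301) = 746 / 27 ≈ 27.63.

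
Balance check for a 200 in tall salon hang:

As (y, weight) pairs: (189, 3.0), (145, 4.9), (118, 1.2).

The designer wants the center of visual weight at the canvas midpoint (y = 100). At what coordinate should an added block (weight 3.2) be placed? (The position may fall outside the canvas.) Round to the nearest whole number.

New total weight: (3.0 + 4.9 + 1.2) + 3.2 = 12.3.
y: target moment 12.3×100 = 1230.0; current 3.0·189 + 4.9·145 + 1.2·118 = 1419.1; the added block supplies -189.1, so y = -189.1/3.2 ≈ -59.09.

y ≈ -59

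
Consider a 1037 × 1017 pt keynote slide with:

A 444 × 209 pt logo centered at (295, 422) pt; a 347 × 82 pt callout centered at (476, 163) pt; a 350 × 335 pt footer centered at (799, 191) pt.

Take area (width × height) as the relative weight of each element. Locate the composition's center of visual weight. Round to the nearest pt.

Areas → weights: logo 444·209 = 92796, callout 347·82 = 28454, footer 350·335 = 117250; Σw = 238500.
Σw·x = 92796·295 + 28454·476 + 117250·799 = 134601674, so x̄ = 134601674/238500 ≈ 564.37.
Σw·y = 92796·422 + 28454·163 + 117250·191 = 66192664, so ȳ = 66192664/238500 ≈ 277.54.

(564, 278)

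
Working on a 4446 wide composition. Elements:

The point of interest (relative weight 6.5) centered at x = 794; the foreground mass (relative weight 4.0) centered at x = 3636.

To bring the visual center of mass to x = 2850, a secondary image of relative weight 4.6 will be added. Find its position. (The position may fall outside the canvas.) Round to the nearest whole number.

After adding the secondary image, total weight = 6.5 + 4.0 + 4.6 = 15.1.
Along x: (19705.0 + 4.6·x) / 15.1 = 2850 (existing moment 6.5·794 + 4.0·3636 = 19705.0) ⇒ x = (43035.0 − 19705.0) / 4.6 ≈ 5071.74.

x ≈ 5072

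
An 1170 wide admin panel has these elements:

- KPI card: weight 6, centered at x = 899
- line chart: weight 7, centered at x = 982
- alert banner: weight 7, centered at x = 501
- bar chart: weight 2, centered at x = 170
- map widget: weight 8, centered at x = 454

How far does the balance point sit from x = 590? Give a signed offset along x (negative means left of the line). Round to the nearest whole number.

Weights sum to 6 + 7 + 7 + 2 + 8 = 30.
x: (6·899 + 7·982 + 7·501 + 2·170 + 8·454) / 30 = 19747 / 30 ≈ 658.23
Difference: 658.23 − 590 ≈ 68.23.

≈ 68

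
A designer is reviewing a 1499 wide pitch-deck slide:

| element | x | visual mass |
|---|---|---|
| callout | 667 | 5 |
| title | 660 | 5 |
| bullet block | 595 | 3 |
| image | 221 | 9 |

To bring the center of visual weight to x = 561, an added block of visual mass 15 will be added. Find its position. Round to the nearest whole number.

After adding the added block, total weight = 5 + 5 + 3 + 9 + 15 = 37.
Along x: (10409 + 15·x) / 37 = 561 (existing moment 5·667 + 5·660 + 3·595 + 9·221 = 10409) ⇒ x = (20757 − 10409) / 15 ≈ 689.87.

x ≈ 690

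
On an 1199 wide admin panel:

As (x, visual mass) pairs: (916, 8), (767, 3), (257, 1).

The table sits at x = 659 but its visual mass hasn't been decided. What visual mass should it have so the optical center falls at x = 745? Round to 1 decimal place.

Fixed elements: Σw = 8 + 3 + 1 = 12, Σw·x = 8·916 + 3·767 + 1·257 = 9886.
Balance at x = 745 requires (9886 + w·659) / (12 + w) = 745.
Rearranging, w·(659 − 745) = 745·12 − 9886 = -946, so w ≈ -946/-86 = 11.00.

w ≈ 11.0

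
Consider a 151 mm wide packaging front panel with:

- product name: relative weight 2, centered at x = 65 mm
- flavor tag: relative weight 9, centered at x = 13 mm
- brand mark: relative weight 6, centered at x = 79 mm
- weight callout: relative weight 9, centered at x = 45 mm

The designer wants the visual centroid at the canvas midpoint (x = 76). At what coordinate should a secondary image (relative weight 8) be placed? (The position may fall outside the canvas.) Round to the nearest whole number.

After adding the secondary image, total weight = 2 + 9 + 6 + 9 + 8 = 34.
x: need Σw·x = 34·76 = 2584. Existing = 2·65 + 9·13 + 6·79 + 9·45 = 1126. Remainder 1458 / 8 ≈ 182.25.

x ≈ 182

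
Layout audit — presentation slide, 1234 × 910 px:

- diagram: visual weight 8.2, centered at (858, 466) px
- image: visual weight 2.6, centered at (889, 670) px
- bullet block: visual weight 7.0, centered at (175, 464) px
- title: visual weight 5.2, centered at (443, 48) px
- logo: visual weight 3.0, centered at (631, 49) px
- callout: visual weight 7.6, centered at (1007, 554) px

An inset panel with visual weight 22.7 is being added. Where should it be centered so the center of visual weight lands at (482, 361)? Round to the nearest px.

With the inset panel, Σw becomes 8.2 + 2.6 + 7.0 + 5.2 + 3.0 + 7.6 + 22.7 = 56.3.
x: target moment 56.3×482 = 27136.6; current 8.2·858 + 2.6·889 + 7.0·175 + 5.2·443 + 3.0·631 + 7.6·1007 = 22421.8; the inset panel supplies 4714.8, so x = 4714.8/22.7 ≈ 207.70.
y: target moment 56.3×361 = 20324.3; current 8.2·466 + 2.6·670 + 7.0·464 + 5.2·48 + 3.0·49 + 7.6·554 = 13418.2; the inset panel supplies 6906.1, so y = 6906.1/22.7 ≈ 304.23.

(208, 304)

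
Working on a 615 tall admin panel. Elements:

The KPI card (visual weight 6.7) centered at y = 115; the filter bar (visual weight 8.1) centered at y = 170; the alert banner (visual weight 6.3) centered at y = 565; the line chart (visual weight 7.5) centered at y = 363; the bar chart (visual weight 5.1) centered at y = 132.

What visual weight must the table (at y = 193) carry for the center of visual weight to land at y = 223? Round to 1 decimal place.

Fixed elements: Σw = 6.7 + 8.1 + 6.3 + 7.5 + 5.1 = 33.7, Σw·y = 6.7·115 + 8.1·170 + 6.3·565 + 7.5·363 + 5.1·132 = 9102.7.
Balance at y = 223 requires (9102.7 + w·193) / (33.7 + w) = 223.
Solving: w = (223·33.7 − 9102.7) / (193 − 223) = -1587.6 / -30 ≈ 52.92.

w ≈ 52.9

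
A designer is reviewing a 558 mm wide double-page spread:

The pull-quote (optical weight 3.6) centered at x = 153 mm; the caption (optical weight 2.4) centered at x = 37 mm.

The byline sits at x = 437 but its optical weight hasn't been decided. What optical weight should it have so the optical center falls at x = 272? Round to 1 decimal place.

Known weights sum to 3.6 + 2.4 = 6.0; their moment is 3.6·153 + 2.4·37 = 639.6.
Balance at x = 272 requires (639.6 + w·437) / (6.0 + w) = 272.
Rearranging, w·(437 − 272) = 272·6.0 − 639.6 = 992.4, so w ≈ 992.4/165 = 6.01.

w ≈ 6.0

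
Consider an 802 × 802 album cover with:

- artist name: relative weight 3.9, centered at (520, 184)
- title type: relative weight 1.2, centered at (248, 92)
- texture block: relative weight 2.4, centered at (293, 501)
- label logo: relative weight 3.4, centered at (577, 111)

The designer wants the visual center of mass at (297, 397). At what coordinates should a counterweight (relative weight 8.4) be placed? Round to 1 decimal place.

With the counterweight, Σw becomes 3.9 + 1.2 + 2.4 + 3.4 + 8.4 = 19.3.
x: target moment 19.3×297 = 5732.1; current 3.9·520 + 1.2·248 + 2.4·293 + 3.4·577 = 4990.6; the counterweight supplies 741.5, so x = 741.5/8.4 ≈ 88.27.
y: target moment 19.3×397 = 7662.1; current 3.9·184 + 1.2·92 + 2.4·501 + 3.4·111 = 2407.8; the counterweight supplies 5254.3, so y = 5254.3/8.4 ≈ 625.51.

(88.3, 625.5)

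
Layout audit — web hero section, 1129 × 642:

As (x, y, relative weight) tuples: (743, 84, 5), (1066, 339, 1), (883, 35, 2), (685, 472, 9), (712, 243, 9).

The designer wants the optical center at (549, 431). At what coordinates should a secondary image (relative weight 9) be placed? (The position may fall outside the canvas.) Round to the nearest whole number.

(11, 869)

With the secondary image, Σw becomes 5 + 1 + 2 + 9 + 9 + 9 = 35.
x: need Σw·x = 35·549 = 19215. Existing = 5·743 + 1·1066 + 2·883 + 9·685 + 9·712 = 19120. Remainder 95 / 9 ≈ 10.56.
y: need Σw·y = 35·431 = 15085. Existing = 5·84 + 1·339 + 2·35 + 9·472 + 9·243 = 7264. Remainder 7821 / 9 ≈ 869.00.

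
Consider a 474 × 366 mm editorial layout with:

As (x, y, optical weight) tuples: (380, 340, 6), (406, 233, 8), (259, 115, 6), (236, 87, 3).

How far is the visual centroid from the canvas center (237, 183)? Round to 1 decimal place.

≈ 105.5 mm

Total weight = 6 + 8 + 6 + 3 = 23.
x-moment: 6·380 + 8·406 + 6·259 + 3·236 = 7790; centroid 7790/23 ≈ 338.70.
y-moment: 6·340 + 8·233 + 6·115 + 3·87 = 4855; centroid 4855/23 ≈ 211.09.
Offset from (237, 183): Δx ≈ 101.70, Δy ≈ 28.09; distance = √(Δx² + Δy²) ≈ 105.50.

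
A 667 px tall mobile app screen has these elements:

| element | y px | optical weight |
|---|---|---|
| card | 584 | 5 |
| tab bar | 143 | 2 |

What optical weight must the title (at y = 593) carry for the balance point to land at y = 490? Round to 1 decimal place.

Fixed elements: Σw = 5 + 2 = 7, Σw·y = 5·584 + 2·143 = 3206.
Balance at y = 490 requires (3206 + w·593) / (7 + w) = 490.
So w = (490·7 − 3206)/(593 − 490) = 224/103 ≈ 2.17.

w ≈ 2.2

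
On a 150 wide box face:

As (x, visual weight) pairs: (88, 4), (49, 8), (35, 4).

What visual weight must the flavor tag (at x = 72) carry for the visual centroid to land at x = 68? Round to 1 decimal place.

w ≈ 51.0

Existing Σw = 16 (4 + 8 + 4); existing moment 4·88 + 8·49 + 4·35 = 884.
For the centroid to hit 68: (884 + w·72) / (16 + w) = 68.
So w = (68·16 − 884)/(72 − 68) = 204/4 ≈ 51.00.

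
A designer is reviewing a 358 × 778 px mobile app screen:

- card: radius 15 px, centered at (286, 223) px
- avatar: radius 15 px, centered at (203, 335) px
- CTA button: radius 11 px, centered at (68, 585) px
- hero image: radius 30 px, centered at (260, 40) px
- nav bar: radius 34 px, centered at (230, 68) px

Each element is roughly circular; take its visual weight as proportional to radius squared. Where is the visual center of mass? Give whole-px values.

(235, 118)

Weights ∝ r²: card 15² = 225, avatar 15² = 225, CTA button 11² = 121, hero image 30² = 900, nav bar 34² = 1156; Σw = 2627.
x-moment: 225·286 + 225·203 + 121·68 + 900·260 + 1156·230 = 618133; centroid 618133/2627 ≈ 235.30.
y-moment: 225·223 + 225·335 + 121·585 + 900·40 + 1156·68 = 310943; centroid 310943/2627 ≈ 118.36.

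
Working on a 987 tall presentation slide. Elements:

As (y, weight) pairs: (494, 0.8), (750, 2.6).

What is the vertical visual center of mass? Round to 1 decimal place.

Σw = 0.8 + 2.6 = 3.4.
y-moment: 0.8·494 + 2.6·750 = 2345.2; centroid 2345.2/3.4 ≈ 689.76.

y ≈ 689.8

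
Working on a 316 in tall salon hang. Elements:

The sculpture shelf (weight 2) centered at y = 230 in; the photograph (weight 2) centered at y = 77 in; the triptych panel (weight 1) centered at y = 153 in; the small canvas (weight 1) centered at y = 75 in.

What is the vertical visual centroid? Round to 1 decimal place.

y ≈ 140.3

Total weight = 2 + 2 + 1 + 1 = 6.
y-moment: 2·230 + 2·77 + 1·153 + 1·75 = 842; centroid 842/6 ≈ 140.33.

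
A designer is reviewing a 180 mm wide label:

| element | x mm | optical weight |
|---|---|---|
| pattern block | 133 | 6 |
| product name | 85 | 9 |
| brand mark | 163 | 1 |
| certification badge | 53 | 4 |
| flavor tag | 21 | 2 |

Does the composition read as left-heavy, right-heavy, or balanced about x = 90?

Weights sum to 6 + 9 + 1 + 4 + 2 = 22.
x-moment: 6·133 + 9·85 + 1·163 + 4·53 + 2·21 = 1980; centroid 1980/22 ≈ 90.00.
The centroid 90.00 matches the midline at 90, so the layout is balanced.

balanced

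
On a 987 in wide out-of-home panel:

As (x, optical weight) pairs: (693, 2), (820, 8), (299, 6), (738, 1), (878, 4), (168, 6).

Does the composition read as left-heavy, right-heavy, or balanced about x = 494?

right-heavy

Total weight = 2 + 8 + 6 + 1 + 4 + 6 = 27.
x-moment: 2·693 + 8·820 + 6·299 + 1·738 + 4·878 + 6·168 = 14998; centroid 14998/27 ≈ 555.48.
Since 555.5 is right of 494, the composition reads right-heavy.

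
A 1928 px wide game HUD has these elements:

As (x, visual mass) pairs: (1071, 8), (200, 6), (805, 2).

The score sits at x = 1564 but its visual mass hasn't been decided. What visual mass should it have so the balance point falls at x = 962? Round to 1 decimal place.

w ≈ 6.7

Known weights sum to 8 + 6 + 2 = 16; their moment is 8·1071 + 6·200 + 2·805 = 11378.
Set Σw·x/Σw = 962: (11378 + 1564w) = 962·(16 + w).
Solving: w = (962·16 − 11378) / (1564 − 962) = 4014 / 602 ≈ 6.67.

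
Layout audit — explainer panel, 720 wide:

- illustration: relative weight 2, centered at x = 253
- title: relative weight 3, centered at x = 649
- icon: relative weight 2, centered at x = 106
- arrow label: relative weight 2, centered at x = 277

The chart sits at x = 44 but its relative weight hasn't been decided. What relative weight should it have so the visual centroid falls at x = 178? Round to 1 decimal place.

Fixed elements: Σw = 2 + 3 + 2 + 2 = 9, Σw·x = 2·253 + 3·649 + 2·106 + 2·277 = 3219.
Set Σw·x/Σw = 178: (3219 + 44w) = 178·(9 + w).
Rearranging, w·(44 − 178) = 178·9 − 3219 = -1617, so w ≈ -1617/-134 = 12.07.

w ≈ 12.1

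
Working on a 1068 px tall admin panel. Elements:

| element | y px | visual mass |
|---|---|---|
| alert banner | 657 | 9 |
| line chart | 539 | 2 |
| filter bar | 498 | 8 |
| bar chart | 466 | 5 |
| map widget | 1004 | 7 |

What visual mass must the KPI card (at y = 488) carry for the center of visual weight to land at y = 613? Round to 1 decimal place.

Known weights sum to 9 + 2 + 8 + 5 + 7 = 31; their moment is 9·657 + 2·539 + 8·498 + 5·466 + 7·1004 = 20333.
Balance at y = 613 requires (20333 + w·488) / (31 + w) = 613.
Rearranging, w·(488 − 613) = 613·31 − 20333 = -1330, so w ≈ -1330/-125 = 10.64.

w ≈ 10.6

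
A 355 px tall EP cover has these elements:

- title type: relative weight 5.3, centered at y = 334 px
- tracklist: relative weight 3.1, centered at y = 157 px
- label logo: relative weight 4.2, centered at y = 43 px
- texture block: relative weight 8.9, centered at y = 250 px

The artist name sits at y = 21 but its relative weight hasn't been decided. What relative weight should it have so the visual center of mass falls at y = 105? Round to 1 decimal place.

Fixed elements: Σw = 5.3 + 3.1 + 4.2 + 8.9 = 21.5, Σw·y = 5.3·334 + 3.1·157 + 4.2·43 + 8.9·250 = 4662.5.
For the centroid to hit 105: (4662.5 + w·21) / (21.5 + w) = 105.
Rearranging, w·(21 − 105) = 105·21.5 − 4662.5 = -2405.0, so w ≈ -2405.0/-84 = 28.63.

w ≈ 28.6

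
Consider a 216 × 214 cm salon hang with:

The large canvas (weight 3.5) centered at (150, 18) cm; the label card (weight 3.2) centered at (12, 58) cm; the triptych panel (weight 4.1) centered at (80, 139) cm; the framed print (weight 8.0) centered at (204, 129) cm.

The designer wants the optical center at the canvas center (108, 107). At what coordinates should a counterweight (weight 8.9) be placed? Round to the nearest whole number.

(53, 125)

New total weight: (3.5 + 3.2 + 4.1 + 8.0) + 8.9 = 27.7.
Along x: (2523.4 + 8.9·x) / 27.7 = 108 (existing moment 3.5·150 + 3.2·12 + 4.1·80 + 8.0·204 = 2523.4) ⇒ x = (2991.6 − 2523.4) / 8.9 ≈ 52.61.
Along y: (1850.5 + 8.9·y) / 27.7 = 107 (existing moment 3.5·18 + 3.2·58 + 4.1·139 + 8.0·129 = 1850.5) ⇒ y = (2963.9 − 1850.5) / 8.9 ≈ 125.10.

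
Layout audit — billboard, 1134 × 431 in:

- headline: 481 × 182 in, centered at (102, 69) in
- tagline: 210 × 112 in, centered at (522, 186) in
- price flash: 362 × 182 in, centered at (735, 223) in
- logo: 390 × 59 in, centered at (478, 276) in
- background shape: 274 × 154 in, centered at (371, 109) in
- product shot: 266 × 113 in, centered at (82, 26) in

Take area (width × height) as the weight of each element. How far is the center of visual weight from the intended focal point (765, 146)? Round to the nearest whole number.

≈ 402 in

Areas → weights: headline 481·182 = 87542, tagline 210·112 = 23520, price flash 362·182 = 65884, logo 390·59 = 23010, background shape 274·154 = 42196, product shot 266·113 = 30058; Σw = 272210.
x: (87542·102 + 23520·522 + 65884·735 + 23010·478 + 42196·371 + 30058·82) / 272210 = 98749716 / 272210 ≈ 362.77
y: (87542·69 + 23520·186 + 65884·223 + 23010·276 + 42196·109 + 30058·26) / 272210 = 36838882 / 272210 ≈ 135.33
From (765, 146): dx = -402.23, dy = -10.67, so the distance is √(dx²+dy²) ≈ 402.37.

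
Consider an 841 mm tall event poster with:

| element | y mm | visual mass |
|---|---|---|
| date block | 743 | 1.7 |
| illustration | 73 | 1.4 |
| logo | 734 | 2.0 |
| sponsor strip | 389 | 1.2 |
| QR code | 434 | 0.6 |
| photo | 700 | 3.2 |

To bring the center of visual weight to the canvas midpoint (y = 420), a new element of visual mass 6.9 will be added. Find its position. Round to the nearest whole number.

y ≈ 194

With the new element, Σw becomes 1.7 + 1.4 + 2.0 + 1.2 + 0.6 + 3.2 + 6.9 = 17.0.
Along y: (5800.5 + 6.9·y) / 17.0 = 420 (existing moment 1.7·743 + 1.4·73 + 2.0·734 + 1.2·389 + 0.6·434 + 3.2·700 = 5800.5) ⇒ y = (7140.0 − 5800.5) / 6.9 ≈ 194.13.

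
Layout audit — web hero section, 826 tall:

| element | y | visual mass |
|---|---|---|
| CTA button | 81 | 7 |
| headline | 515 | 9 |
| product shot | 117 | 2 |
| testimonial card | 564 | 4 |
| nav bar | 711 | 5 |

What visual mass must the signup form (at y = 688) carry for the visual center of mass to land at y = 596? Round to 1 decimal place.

w ≈ 52.7

Fixed elements: Σw = 7 + 9 + 2 + 4 + 5 = 27, Σw·y = 7·81 + 9·515 + 2·117 + 4·564 + 5·711 = 11247.
Set Σw·y/Σw = 596: (11247 + 688w) = 596·(27 + w).
Solving: w = (596·27 − 11247) / (688 − 596) = 4845 / 92 ≈ 52.66.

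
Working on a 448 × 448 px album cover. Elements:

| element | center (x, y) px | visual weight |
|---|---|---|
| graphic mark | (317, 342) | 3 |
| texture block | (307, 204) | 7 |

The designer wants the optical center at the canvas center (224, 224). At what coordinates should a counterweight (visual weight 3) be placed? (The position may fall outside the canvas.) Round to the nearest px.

With the counterweight, Σw becomes 3 + 7 + 3 = 13.
x: target moment 13×224 = 2912; current 3·317 + 7·307 = 3100; the counterweight supplies -188, so x = -188/3 ≈ -62.67.
y: target moment 13×224 = 2912; current 3·342 + 7·204 = 2454; the counterweight supplies 458, so y = 458/3 ≈ 152.67.

(-63, 153)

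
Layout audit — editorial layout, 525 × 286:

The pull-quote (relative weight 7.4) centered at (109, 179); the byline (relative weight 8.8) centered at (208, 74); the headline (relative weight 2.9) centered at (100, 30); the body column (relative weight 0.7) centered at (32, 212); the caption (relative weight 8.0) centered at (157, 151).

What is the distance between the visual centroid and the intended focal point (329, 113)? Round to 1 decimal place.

≈ 178.0

Weights sum to 7.4 + 8.8 + 2.9 + 0.7 + 8.0 = 27.8.
x-moment: 7.4·109 + 8.8·208 + 2.9·100 + 0.7·32 + 8.0·157 = 4205.4; centroid 4205.4/27.8 ≈ 151.27.
y-moment: 7.4·179 + 8.8·74 + 2.9·30 + 0.7·212 + 8.0·151 = 3419.2; centroid 3419.2/27.8 ≈ 122.99.
Offset from (329, 113): Δx ≈ -177.73, Δy ≈ 9.99; distance = √(Δx² + Δy²) ≈ 178.01.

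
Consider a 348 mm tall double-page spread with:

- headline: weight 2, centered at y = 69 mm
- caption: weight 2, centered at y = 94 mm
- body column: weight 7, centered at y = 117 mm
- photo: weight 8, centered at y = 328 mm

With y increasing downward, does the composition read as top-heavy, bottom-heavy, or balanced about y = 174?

bottom-heavy

Weights sum to 2 + 2 + 7 + 8 = 19.
Σw·y = 2·69 + 2·94 + 7·117 + 8·328 = 3769, so ȳ = 3769/19 ≈ 198.37.
198.4 vs midline 174 → bottom-heavy.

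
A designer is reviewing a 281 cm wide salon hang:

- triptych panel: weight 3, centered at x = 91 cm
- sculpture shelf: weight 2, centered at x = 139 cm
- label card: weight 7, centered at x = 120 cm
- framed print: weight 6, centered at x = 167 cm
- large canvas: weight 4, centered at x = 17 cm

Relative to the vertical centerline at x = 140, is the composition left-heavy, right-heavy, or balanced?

Σw = 3 + 2 + 7 + 6 + 4 = 22.
x: (3·91 + 2·139 + 7·120 + 6·167 + 4·17) / 22 = 2461 / 22 ≈ 111.86
111.9 vs midline 140 → left-heavy.

left-heavy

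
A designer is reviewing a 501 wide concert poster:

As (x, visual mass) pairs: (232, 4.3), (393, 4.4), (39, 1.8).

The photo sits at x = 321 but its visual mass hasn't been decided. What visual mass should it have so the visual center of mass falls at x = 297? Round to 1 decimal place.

Fixed elements: Σw = 4.3 + 4.4 + 1.8 = 10.5, Σw·x = 4.3·232 + 4.4·393 + 1.8·39 = 2797.0.
Set Σw·x/Σw = 297: (2797.0 + 321w) = 297·(10.5 + w).
So w = (297·10.5 − 2797.0)/(321 − 297) = 321.5/24 ≈ 13.40.

w ≈ 13.4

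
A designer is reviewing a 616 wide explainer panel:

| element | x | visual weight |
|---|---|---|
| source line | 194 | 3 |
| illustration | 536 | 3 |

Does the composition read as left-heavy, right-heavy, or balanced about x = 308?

Σw = 3 + 3 = 6.
x: (3·194 + 3·536) / 6 = 2190 / 6 ≈ 365.00
Since 365.0 is right of 308, the composition reads right-heavy.

right-heavy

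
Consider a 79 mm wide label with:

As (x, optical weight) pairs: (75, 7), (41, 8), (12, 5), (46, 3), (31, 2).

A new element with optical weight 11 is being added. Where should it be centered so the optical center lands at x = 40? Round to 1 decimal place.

With the new element, Σw becomes 7 + 8 + 5 + 3 + 2 + 11 = 36.
x: target moment 36×40 = 1440; current 7·75 + 8·41 + 5·12 + 3·46 + 2·31 = 1113; the new element supplies 327, so x = 327/11 ≈ 29.73.

x ≈ 29.7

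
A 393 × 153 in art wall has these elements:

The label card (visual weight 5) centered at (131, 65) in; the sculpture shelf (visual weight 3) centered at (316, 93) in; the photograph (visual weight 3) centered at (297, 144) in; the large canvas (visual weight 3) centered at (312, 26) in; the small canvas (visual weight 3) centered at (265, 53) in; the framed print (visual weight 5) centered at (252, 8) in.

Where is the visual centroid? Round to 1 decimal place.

(249.3, 59.7)

Total weight = 5 + 3 + 3 + 3 + 3 + 5 = 22.
x: (5·131 + 3·316 + 3·297 + 3·312 + 3·265 + 5·252) / 22 = 5485 / 22 ≈ 249.32
y: (5·65 + 3·93 + 3·144 + 3·26 + 3·53 + 5·8) / 22 = 1313 / 22 ≈ 59.68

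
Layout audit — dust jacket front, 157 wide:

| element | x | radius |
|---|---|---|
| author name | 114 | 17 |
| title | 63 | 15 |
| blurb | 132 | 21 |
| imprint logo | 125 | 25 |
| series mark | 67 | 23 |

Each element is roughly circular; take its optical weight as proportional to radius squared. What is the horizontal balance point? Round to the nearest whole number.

x ≈ 104

Weights ∝ r²: author name 17² = 289, title 15² = 225, blurb 21² = 441, imprint logo 25² = 625, series mark 23² = 529; Σw = 2109.
x-moment: 289·114 + 225·63 + 441·132 + 625·125 + 529·67 = 218901; centroid 218901/2109 ≈ 103.79.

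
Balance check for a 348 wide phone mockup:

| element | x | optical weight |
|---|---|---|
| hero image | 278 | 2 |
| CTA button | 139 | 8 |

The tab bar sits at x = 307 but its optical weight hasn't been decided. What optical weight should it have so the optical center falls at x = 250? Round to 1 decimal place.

Existing Σw = 10 (2 + 8); existing moment 2·278 + 8·139 = 1668.
Set Σw·x/Σw = 250: (1668 + 307w) = 250·(10 + w).
Rearranging, w·(307 − 250) = 250·10 − 1668 = 832, so w ≈ 832/57 = 14.60.

w ≈ 14.6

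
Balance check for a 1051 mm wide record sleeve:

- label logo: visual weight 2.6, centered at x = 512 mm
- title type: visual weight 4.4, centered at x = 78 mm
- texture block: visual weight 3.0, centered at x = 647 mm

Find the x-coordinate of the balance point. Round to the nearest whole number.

x ≈ 362

Total weight = 2.6 + 4.4 + 3.0 = 10.0.
x: (2.6·512 + 4.4·78 + 3.0·647) / 10.0 = 3615.4 / 10.0 ≈ 361.54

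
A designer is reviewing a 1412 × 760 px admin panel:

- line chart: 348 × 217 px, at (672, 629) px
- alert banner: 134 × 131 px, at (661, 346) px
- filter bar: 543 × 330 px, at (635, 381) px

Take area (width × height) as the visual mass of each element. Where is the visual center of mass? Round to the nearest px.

(647, 448)

Areas: line chart 348·217 = 75516, alert banner 134·131 = 17554, filter bar 543·330 = 179190. Total weight = 272260.
x-moment: 75516·672 + 17554·661 + 179190·635 = 176135596; centroid 176135596/272260 ≈ 646.94.
y-moment: 75516·629 + 17554·346 + 179190·381 = 121844638; centroid 121844638/272260 ≈ 447.53.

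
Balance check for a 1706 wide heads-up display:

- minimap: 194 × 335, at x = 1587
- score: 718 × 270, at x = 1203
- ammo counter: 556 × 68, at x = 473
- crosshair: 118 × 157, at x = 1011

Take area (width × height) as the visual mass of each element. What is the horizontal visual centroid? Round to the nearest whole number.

x ≈ 1183

Areas → weights: minimap 194·335 = 64990, score 718·270 = 193860, ammo counter 556·68 = 37808, crosshair 118·157 = 18526; Σw = 315184.
x-moment: 64990·1587 + 193860·1203 + 37808·473 + 18526·1011 = 372965680; centroid 372965680/315184 ≈ 1183.33.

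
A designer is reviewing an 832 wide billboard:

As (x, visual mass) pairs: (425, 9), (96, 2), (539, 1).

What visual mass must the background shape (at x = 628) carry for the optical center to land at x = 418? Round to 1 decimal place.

w ≈ 2.2

Existing Σw = 12 (9 + 2 + 1); existing moment 9·425 + 2·96 + 1·539 = 4556.
Set Σw·x/Σw = 418: (4556 + 628w) = 418·(12 + w).
Solving: w = (418·12 − 4556) / (628 − 418) = 460 / 210 ≈ 2.19.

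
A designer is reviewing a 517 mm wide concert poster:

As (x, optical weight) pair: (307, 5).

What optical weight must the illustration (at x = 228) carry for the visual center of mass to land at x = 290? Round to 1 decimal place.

w ≈ 1.4

The single fixed element contributes weight 5, moment 5·307 = 1535.
Set Σw·x/Σw = 290: (1535 + 228w) = 290·(5 + w).
Solving: w = (290·5 − 1535) / (228 − 290) = -85 / -62 ≈ 1.37.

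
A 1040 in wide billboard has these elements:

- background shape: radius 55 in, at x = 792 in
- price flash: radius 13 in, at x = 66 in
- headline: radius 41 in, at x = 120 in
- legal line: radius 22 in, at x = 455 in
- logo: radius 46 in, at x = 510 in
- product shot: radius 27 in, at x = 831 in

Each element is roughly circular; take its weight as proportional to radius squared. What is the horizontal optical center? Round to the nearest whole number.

x ≈ 550

Weights ∝ r²: background shape 55² = 3025, price flash 13² = 169, headline 41² = 1681, legal line 22² = 484, logo 46² = 2116, product shot 27² = 729; Σw = 8204.
x: moment 4513853 / weight 8204 ≈ 550.20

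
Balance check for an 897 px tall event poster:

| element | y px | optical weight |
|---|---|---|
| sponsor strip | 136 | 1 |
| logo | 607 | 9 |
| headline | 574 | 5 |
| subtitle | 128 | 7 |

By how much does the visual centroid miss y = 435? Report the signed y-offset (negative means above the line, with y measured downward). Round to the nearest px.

Weights sum to 1 + 9 + 5 + 7 = 22.
y-moment: 1·136 + 9·607 + 5·574 + 7·128 = 9365; centroid 9365/22 ≈ 425.68.
Offset from y = 435: 425.68 − 435 ≈ -9.32.

≈ -9 px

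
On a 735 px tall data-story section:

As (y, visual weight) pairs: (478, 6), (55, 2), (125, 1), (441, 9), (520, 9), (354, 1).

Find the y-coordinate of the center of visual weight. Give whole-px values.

Total weight = 6 + 2 + 1 + 9 + 9 + 1 = 28.
Σw·y = 12106; ȳ = 12106/28 ≈ 432.36.

y ≈ 432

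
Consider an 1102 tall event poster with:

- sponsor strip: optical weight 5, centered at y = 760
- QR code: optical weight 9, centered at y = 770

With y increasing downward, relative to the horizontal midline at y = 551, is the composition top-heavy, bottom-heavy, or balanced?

bottom-heavy

Total weight = 5 + 9 = 14.
y-moment: 5·760 + 9·770 = 10730; centroid 10730/14 ≈ 766.43.
Since 766.4 is below (larger y than) 551, the composition reads bottom-heavy.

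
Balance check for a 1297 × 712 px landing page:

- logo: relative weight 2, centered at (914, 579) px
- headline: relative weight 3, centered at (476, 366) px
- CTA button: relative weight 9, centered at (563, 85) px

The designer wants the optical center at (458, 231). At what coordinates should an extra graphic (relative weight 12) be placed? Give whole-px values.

With the extra graphic, Σw becomes 2 + 3 + 9 + 12 = 26.
Along x: (8323 + 12·x) / 26 = 458 (existing moment 2·914 + 3·476 + 9·563 = 8323) ⇒ x = (11908 − 8323) / 12 ≈ 298.75.
Along y: (3021 + 12·y) / 26 = 231 (existing moment 2·579 + 3·366 + 9·85 = 3021) ⇒ y = (6006 − 3021) / 12 ≈ 248.75.

(299, 249)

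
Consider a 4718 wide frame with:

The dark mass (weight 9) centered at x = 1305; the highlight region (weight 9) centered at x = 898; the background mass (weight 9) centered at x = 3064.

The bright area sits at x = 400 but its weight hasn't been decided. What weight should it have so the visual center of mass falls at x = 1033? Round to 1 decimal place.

w ≈ 30.8

Fixed elements: Σw = 9 + 9 + 9 = 27, Σw·x = 9·1305 + 9·898 + 9·3064 = 47403.
Set Σw·x/Σw = 1033: (47403 + 400w) = 1033·(27 + w).
Rearranging, w·(400 − 1033) = 1033·27 − 47403 = -19512, so w ≈ -19512/-633 = 30.82.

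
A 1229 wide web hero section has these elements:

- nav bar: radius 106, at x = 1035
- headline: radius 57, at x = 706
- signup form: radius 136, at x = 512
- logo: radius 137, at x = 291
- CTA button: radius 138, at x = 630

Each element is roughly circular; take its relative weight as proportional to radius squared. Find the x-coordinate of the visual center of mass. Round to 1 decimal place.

x ≈ 577.1

Weights ∝ r²: nav bar 106² = 11236, headline 57² = 3249, signup form 136² = 18496, logo 137² = 18769, CTA button 138² = 19044; Σw = 70794.
x: (11236·1035 + 3249·706 + 18496·512 + 18769·291 + 19044·630) / 70794 = 40852505 / 70794 ≈ 577.06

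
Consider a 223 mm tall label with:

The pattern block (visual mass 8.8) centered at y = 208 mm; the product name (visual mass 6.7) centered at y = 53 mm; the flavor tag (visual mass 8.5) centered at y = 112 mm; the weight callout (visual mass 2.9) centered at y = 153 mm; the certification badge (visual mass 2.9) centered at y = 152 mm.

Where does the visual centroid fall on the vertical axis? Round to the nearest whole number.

y ≈ 135

Weights sum to 8.8 + 6.7 + 8.5 + 2.9 + 2.9 = 29.8.
y: (8.8·208 + 6.7·53 + 8.5·112 + 2.9·153 + 2.9·152) / 29.8 = 4022.0 / 29.8 ≈ 134.97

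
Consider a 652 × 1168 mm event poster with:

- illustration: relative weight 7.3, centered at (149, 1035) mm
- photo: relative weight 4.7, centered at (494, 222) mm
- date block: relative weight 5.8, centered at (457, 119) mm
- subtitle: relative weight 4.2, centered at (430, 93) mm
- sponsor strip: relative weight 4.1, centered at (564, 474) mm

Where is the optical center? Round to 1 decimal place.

(390.0, 445.3)

Σw = 7.3 + 4.7 + 5.8 + 4.2 + 4.1 = 26.1.
x-moment: 7.3·149 + 4.7·494 + 5.8·457 + 4.2·430 + 4.1·564 = 10178.5; centroid 10178.5/26.1 ≈ 389.98.
y-moment: 7.3·1035 + 4.7·222 + 5.8·119 + 4.2·93 + 4.1·474 = 11623.1; centroid 11623.1/26.1 ≈ 445.33.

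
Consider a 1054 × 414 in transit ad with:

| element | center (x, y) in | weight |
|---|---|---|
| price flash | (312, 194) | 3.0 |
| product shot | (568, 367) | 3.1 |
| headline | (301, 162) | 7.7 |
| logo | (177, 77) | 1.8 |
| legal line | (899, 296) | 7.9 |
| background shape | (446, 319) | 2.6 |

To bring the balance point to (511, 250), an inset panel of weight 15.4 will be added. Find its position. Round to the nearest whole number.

(494, 266)

New total weight: (3.0 + 3.1 + 7.7 + 1.8 + 7.9 + 2.6) + 15.4 = 41.5.
x: target moment 41.5×511 = 21206.5; current 3.0·312 + 3.1·568 + 7.7·301 + 1.8·177 + 7.9·899 + 2.6·446 = 13594.8; the inset panel supplies 7611.7, so x = 7611.7/15.4 ≈ 494.27.
y: target moment 41.5×250 = 10375.0; current 3.0·194 + 3.1·367 + 7.7·162 + 1.8·77 + 7.9·296 + 2.6·319 = 6273.5; the inset panel supplies 4101.5, so y = 4101.5/15.4 ≈ 266.33.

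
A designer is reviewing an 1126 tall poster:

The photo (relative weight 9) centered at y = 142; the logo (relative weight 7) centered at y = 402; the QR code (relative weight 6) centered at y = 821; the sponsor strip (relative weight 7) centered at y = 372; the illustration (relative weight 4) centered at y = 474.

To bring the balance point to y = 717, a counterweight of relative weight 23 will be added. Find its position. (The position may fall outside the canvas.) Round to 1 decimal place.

y ≈ 1158.0

With the counterweight, Σw becomes 9 + 7 + 6 + 7 + 4 + 23 = 56.
Along y: (13518 + 23·y) / 56 = 717 (existing moment 9·142 + 7·402 + 6·821 + 7·372 + 4·474 = 13518) ⇒ y = (40152 − 13518) / 23 ≈ 1158.00.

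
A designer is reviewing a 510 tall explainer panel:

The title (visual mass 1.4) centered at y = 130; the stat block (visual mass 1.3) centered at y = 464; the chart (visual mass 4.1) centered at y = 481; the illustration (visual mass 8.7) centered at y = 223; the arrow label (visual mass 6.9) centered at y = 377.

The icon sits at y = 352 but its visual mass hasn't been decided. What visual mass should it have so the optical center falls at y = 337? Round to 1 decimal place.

Existing Σw = 22.4 (1.4 + 1.3 + 4.1 + 8.7 + 6.9); existing moment 1.4·130 + 1.3·464 + 4.1·481 + 8.7·223 + 6.9·377 = 7298.7.
Balance at y = 337 requires (7298.7 + w·352) / (22.4 + w) = 337.
Rearranging, w·(352 − 337) = 337·22.4 − 7298.7 = 250.1, so w ≈ 250.1/15 = 16.67.

w ≈ 16.7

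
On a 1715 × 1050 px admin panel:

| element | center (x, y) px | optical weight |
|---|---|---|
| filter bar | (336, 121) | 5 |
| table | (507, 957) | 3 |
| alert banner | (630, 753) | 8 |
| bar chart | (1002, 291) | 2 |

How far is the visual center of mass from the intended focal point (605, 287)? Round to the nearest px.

≈ 275 px

Total weight = 5 + 3 + 8 + 2 = 18.
x-moment: 5·336 + 3·507 + 8·630 + 2·1002 = 10245; centroid 10245/18 ≈ 569.17.
y-moment: 5·121 + 3·957 + 8·753 + 2·291 = 10082; centroid 10082/18 ≈ 560.11.
From (605, 287): dx = -35.83, dy = 273.11, so the distance is √(dx²+dy²) ≈ 275.45.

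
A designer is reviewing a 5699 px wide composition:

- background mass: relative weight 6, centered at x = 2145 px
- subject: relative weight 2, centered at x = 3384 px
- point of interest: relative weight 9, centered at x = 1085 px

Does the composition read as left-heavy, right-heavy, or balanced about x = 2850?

left-heavy

Weights sum to 6 + 2 + 9 = 17.
Σw·x = 6·2145 + 2·3384 + 9·1085 = 29403, so x̄ = 29403/17 ≈ 1729.59.
Since 1729.6 is left of 2850, the composition reads left-heavy.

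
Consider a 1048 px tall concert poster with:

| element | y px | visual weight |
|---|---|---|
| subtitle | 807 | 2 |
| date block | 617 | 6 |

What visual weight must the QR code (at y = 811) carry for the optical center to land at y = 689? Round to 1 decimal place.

Existing Σw = 8 (2 + 6); existing moment 2·807 + 6·617 = 5316.
For the centroid to hit 689: (5316 + w·811) / (8 + w) = 689.
Solving: w = (689·8 − 5316) / (811 − 689) = 196 / 122 ≈ 1.61.

w ≈ 1.6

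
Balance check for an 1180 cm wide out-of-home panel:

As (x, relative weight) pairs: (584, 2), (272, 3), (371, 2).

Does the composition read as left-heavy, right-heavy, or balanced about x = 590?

Weights sum to 2 + 3 + 2 = 7.
Σw·x = 2·584 + 3·272 + 2·371 = 2726, so x̄ = 2726/7 ≈ 389.43.
Since 389.4 is left of 590, the composition reads left-heavy.

left-heavy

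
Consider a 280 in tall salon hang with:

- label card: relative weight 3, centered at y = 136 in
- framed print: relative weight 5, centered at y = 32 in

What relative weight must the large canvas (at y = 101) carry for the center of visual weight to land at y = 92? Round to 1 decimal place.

w ≈ 18.7

Existing Σw = 8 (3 + 5); existing moment 3·136 + 5·32 = 568.
Set Σw·y/Σw = 92: (568 + 101w) = 92·(8 + w).
Solving: w = (92·8 − 568) / (101 − 92) = 168 / 9 ≈ 18.67.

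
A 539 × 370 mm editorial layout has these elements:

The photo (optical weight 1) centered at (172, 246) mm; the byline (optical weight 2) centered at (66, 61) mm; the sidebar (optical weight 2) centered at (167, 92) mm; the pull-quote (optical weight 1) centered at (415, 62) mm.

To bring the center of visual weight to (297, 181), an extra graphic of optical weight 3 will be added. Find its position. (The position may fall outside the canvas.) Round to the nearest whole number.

(540, 338)

With the extra graphic, Σw becomes 1 + 2 + 2 + 1 + 3 = 9.
Along x: (1053 + 3·x) / 9 = 297 (existing moment 1·172 + 2·66 + 2·167 + 1·415 = 1053) ⇒ x = (2673 − 1053) / 3 ≈ 540.00.
Along y: (614 + 3·y) / 9 = 181 (existing moment 1·246 + 2·61 + 2·92 + 1·62 = 614) ⇒ y = (1629 − 614) / 3 ≈ 338.33.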